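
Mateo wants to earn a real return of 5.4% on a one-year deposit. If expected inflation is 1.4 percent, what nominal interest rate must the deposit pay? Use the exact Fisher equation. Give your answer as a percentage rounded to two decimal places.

6.88%

(1 + i) = (1 + r)(1 + π) = 1.05400 × 1.01400 = 1.068756
i = 1.068756 − 1, so the required nominal rate is 6.88%.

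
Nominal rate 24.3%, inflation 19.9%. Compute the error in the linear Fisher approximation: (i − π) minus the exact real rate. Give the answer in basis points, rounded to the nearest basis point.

Approximate: r ≈ 24.300% − 19.900% = 4.4000%
Exact: (1 + 0.2430)/(1 + 0.1990) − 1 = 3.6697%
Error = 4.4000% − 3.6697% = 0.7303% → 73 basis points.

73 basis points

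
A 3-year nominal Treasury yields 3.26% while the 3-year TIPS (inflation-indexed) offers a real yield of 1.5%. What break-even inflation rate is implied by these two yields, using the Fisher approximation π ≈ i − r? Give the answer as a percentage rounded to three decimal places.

π ≈ i − r = 3.26% − 1.5% → 1.760%.

1.760%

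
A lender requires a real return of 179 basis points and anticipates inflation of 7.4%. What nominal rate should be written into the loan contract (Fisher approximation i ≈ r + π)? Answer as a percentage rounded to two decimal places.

9.19%

i ≈ r + π = 1.79% + 7.4% = 9.19%.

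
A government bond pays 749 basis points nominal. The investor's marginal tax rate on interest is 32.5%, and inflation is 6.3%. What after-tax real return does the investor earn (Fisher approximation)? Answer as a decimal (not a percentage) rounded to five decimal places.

-0.01244

After-tax nominal return = 7.49% × (1 − 0.325) = 5.05575%.
r ≈ 5.05575% − 6.3% → -0.01244.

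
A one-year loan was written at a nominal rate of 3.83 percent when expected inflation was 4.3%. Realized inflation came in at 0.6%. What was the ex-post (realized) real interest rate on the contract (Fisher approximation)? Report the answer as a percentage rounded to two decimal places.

3.23%

Ex-post: 3.83% − 0.6% = 3.230%
So the realized real rate is 3.23%.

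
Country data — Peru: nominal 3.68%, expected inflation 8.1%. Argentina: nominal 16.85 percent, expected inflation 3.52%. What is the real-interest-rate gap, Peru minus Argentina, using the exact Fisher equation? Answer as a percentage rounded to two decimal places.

-16.97%

Peru: (1 + 0.0368)/(1 + 0.0810) − 1 = -4.0888%
Argentina: (1 + 0.1685)/(1 + 0.0352) − 1 = 12.8767%
Differential = -4.0888% − 12.8767% = -16.9655% → -16.97%.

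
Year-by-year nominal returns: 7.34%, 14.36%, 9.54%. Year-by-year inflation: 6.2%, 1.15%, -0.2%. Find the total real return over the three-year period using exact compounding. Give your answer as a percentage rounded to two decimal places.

Compound the nominal returns: 1.0734 × 1.1436 × 1.0954 = 1.344648.
Compound inflation: 1.0620 × 1.0115 × 0.9980 = 1.072065.
Deflate: 1.344648 / 1.072065 = 1.254260.
Total real return = 1.254260 − 1 → 25.43%.

25.43%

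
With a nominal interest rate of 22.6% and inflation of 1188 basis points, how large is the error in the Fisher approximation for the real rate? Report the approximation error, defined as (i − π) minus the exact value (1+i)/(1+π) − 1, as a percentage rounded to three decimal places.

1.138%

Approximate: r ≈ 22.600% − 11.880% = 10.7200%
Exact: (1 + 0.2260)/(1 + 0.1188) − 1 = 9.5817%
Error = 10.7200% − 9.5817% = 1.1383% → 1.138%.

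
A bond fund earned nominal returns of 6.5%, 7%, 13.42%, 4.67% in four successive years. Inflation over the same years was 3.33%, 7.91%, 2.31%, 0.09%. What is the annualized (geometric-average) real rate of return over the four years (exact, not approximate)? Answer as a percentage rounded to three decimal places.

Compound the nominal returns: 1.0650 × 1.0700 × 1.1342 × 1.0467 = 1.35283631.
Compound inflation: 1.0333 × 1.0791 × 1.0231 × 1.0009 = 1.14181803.
Deflate: 1.35283631 / 1.14181803 = 1.18480903.
Annualized real rate = 1.18480903^(1/4) − 1 = 4.3307% → 4.331%.

4.331%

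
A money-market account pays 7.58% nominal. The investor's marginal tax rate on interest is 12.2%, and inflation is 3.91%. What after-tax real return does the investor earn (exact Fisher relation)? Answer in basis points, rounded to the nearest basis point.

264 basis points

After-tax nominal return = 7.58% × (1 − 0.122) = 6.65524%.
1 + r = 1.0665524 / 1.03910 = 1.026419
After-tax real rate = 1.026419 − 1 → 264 basis points.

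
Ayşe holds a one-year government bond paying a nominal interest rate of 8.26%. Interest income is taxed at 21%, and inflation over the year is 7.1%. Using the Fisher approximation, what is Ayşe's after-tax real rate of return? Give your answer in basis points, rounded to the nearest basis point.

-57 basis points

After-tax nominal return = 8.26% × (1 − 0.21) = 6.5254%.
r ≈ 6.5254% − 7.1% → -57 basis points.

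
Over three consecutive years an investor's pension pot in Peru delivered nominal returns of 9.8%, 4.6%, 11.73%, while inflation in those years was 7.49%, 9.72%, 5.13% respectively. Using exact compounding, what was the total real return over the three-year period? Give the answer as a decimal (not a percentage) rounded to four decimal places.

Nominal growth factor = 1.0980 × 1.0460 × 1.1173 = 1.283228
Price-level growth factor = 1.0749 × 1.0972 × 1.0513 = 1.239882
Real growth factor = 1.283228 / 1.239882 = 1.034959
Total real return = 1.034959 − 1 → 0.0350.

0.0350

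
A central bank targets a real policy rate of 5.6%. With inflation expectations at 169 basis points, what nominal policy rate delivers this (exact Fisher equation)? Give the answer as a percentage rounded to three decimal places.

7.385%

(1 + i) = (1 + r)(1 + π) = 1.05600 × 1.01690 = 1.0738464
i = 1.0738464 − 1, so the required nominal rate is 7.385%.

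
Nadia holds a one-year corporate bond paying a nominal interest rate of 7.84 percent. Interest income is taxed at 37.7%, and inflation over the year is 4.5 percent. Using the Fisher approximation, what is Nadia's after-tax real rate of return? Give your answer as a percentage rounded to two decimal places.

0.38%

After-tax nominal return = 7.84% × (1 − 0.377) = 4.88432%.
r ≈ 4.88432% − 4.5% → 0.38%.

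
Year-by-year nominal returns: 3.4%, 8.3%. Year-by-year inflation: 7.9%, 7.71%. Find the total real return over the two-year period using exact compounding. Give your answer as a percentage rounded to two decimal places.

Nominal growth factor = 1.0340 × 1.0830 = 1.119822
Price-level growth factor = 1.0790 × 1.0771 = 1.162191
Real growth factor = 1.119822 / 1.162191 = 0.963544
Total real return = 0.963544 − 1 → -3.65%.

-3.65%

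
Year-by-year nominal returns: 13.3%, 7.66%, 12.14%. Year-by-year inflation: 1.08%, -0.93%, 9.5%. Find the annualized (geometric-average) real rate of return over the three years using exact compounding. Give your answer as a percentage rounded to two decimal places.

Compound the nominal returns: 1.1330 × 1.0766 × 1.1214 = 1.36787004.
Compound inflation: 1.0108 × 0.9907 × 1.0950 = 1.09653252.
Deflate: 1.36787004 / 1.09653252 = 1.24745050.
Annualized real rate = 1.24745050^(1/3) − 1 = 7.6484% → 7.65%.

7.65%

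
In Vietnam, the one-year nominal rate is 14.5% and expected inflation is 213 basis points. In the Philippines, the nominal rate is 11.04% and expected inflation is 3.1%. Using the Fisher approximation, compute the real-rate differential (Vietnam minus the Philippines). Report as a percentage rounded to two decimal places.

Vietnam: 14.5% − 2.13% = 12.370%
The Philippines: 11.04% − 3.1% = 7.940%
Differential = 4.430% → 4.43%.

4.43%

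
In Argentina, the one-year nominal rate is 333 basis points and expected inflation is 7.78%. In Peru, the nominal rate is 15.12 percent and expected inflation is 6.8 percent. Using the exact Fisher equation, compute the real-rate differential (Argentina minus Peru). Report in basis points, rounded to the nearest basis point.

Argentina: (1 + 0.0333)/(1 + 0.0778) − 1 = -4.1288%
Peru: (1 + 0.1512)/(1 + 0.0680) − 1 = 7.7903%
Differential = -4.1288% − 7.7903% = -11.9190% → -1192 basis points.

-1192 basis points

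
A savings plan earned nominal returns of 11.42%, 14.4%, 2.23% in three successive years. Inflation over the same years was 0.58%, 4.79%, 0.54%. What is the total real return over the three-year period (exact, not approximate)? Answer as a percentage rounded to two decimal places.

Compound the nominal returns: 1.1142 × 1.1440 × 1.0223 = 1.303069.
Compound inflation: 1.0058 × 1.0479 × 1.0054 = 1.059669.
Deflate: 1.303069 / 1.059669 = 1.229694.
Total real return = 1.229694 − 1 → 22.97%.

22.97%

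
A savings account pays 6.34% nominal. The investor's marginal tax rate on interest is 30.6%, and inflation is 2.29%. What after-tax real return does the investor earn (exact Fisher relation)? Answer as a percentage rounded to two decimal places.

2.06%

After-tax nominal return = 6.34% × (1 − 0.306) = 4.39996%.
1 + r = 1.0439996 / 1.02290 = 1.020627
After-tax real rate = 1.020627 − 1 → 2.06%.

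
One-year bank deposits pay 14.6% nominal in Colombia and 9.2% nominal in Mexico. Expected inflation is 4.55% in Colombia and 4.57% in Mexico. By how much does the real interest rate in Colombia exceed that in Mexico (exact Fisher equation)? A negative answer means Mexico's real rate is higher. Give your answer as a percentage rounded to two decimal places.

5.18%

Colombia: (1 + 0.1460)/(1 + 0.0455) − 1 = 9.61263%
Mexico: (1 + 0.0920)/(1 + 0.0457) − 1 = 4.42766%
Differential = 9.61263% − 4.42766% = 5.18497% → 5.18%.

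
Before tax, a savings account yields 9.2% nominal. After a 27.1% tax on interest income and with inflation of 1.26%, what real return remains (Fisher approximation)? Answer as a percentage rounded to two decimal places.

After-tax nominal return = 9.2% × (1 − 0.271) = 6.7068%.
r ≈ 6.7068% − 1.26% → 5.45%.

5.45%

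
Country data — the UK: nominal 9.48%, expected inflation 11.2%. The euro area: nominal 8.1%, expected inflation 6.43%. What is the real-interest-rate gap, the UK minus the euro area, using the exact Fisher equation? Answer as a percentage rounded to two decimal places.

-3.12%

The UK: (1 + 0.0948)/(1 + 0.1120) − 1 = -1.5468%
The euro area: (1 + 0.0810)/(1 + 0.0643) − 1 = 1.5691%
Differential = -1.5468% − 1.5691% = -3.1159% → -3.12%.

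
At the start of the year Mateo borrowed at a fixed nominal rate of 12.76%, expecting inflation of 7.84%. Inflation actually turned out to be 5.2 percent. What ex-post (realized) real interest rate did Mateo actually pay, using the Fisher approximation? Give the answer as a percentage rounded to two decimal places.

7.56%

Ex-post: 12.76% − 5.2% = 7.560%
So the realized real rate is 7.56%.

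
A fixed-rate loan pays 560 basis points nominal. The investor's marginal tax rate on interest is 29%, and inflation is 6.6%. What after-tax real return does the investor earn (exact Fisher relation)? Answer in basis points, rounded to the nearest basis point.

After-tax nominal return = 5.6% × (1 − 0.29) = 3.9760%.
1 + r = 1.03976 / 1.06600 = 0.975385
After-tax real rate = 0.975385 − 1 → -246 basis points.

-246 basis points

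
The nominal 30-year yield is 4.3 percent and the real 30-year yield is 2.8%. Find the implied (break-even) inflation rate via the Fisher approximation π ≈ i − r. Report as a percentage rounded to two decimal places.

1.50%

π ≈ i − r = 4.3% − 2.8% → 1.50%.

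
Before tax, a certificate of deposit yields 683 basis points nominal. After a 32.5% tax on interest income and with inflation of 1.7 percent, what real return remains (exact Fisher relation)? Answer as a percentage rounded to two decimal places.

2.86%

After-tax nominal return = 6.83% × (1 − 0.325) = 4.61025%.
1 + r = 1.0461025 / 1.01700 = 1.028616
After-tax real rate = 1.028616 − 1 → 2.86%.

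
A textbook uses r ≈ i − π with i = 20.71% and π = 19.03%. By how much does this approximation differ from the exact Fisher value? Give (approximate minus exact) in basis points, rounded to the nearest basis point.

27 basis points

Approximate: r ≈ 20.710% − 19.030% = 1.6800%
Exact: (1 + 0.2071)/(1 + 0.1903) − 1 = 1.4114%
Error = 1.6800% − 1.4114% = 0.2686% → 27 basis points.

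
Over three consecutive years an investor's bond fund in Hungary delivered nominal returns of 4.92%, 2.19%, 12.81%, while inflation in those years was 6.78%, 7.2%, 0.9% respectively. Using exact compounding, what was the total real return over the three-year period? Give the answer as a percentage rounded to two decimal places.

4.72%

Compound the nominal returns: 1.0492 × 1.0219 × 1.1281 = 1.209523.
Compound inflation: 1.0678 × 1.0720 × 1.0090 = 1.154984.
Deflate: 1.209523 / 1.154984 = 1.047221.
Total real return = 1.047221 − 1 → 4.72%.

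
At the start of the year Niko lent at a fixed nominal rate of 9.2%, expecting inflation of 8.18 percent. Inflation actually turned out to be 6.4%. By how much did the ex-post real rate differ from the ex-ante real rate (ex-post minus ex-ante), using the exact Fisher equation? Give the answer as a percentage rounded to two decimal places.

1.69%

Ex-ante: (1 + 0.0920)/(1 + 0.0818) − 1 = 0.9429%
Ex-post: (1 + 0.0920)/(1 + 0.0640) − 1 = 2.6316%
Difference (ex-post − ex-ante) = 1.6887% → 1.69%.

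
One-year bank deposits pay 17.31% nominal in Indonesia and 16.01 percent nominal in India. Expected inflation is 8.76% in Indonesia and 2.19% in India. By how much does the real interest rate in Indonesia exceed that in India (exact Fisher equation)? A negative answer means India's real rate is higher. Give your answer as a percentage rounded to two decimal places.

Indonesia: (1 + 0.1731)/(1 + 0.0876) − 1 = 7.8613%
India: (1 + 0.1601)/(1 + 0.0219) − 1 = 13.5238%
Differential = 7.8613% − 13.5238% = -5.6625% → -5.66%.

-5.66%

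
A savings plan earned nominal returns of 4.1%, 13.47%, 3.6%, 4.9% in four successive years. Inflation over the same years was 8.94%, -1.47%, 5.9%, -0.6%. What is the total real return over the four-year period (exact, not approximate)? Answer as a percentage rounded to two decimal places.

Compound the nominal returns: 1.0410 × 1.1347 × 1.0360 × 1.0490 = 1.283710.
Compound inflation: 1.0894 × 0.9853 × 1.0590 × 0.9940 = 1.129895.
Deflate: 1.283710 / 1.129895 = 1.136132.
Total real return = 1.136132 − 1 → 13.61%.

13.61%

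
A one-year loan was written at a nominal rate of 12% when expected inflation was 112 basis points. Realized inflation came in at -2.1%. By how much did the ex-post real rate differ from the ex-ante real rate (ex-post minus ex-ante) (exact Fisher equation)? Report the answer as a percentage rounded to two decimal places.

Ex-ante: (1 + 0.1200)/(1 + 0.0112) − 1 = 10.7595%
Ex-post: (1 + 0.1200)/(1 − 0.0210) − 1 = 14.4025%
Difference (ex-post − ex-ante) = 3.6430% → 3.64%.

3.64%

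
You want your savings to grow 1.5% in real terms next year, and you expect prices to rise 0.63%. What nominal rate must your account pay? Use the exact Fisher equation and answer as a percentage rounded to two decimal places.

(1 + i) = (1 + r)(1 + π) = 1.01500 × 1.00630 = 1.0213945
i = 1.0213945 − 1, so the required nominal rate is 2.14%.

2.14%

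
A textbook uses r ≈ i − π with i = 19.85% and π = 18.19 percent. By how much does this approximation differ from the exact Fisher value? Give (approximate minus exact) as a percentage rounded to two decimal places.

0.26%

Approximate: r ≈ 19.850% − 18.190% = 1.6600%
Exact: (1 + 0.1985)/(1 + 0.1819) − 1 = 1.4045%
Error = 1.6600% − 1.4045% = 0.2555% → 0.26%.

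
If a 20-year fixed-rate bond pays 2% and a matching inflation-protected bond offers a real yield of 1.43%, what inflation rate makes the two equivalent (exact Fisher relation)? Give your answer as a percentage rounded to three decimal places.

(1 + π) = (1 + i)/(1 + r) = 1.02000 / 1.01430 = 1.005620
Break-even inflation = 1.005620 − 1 → 0.562%.

0.562%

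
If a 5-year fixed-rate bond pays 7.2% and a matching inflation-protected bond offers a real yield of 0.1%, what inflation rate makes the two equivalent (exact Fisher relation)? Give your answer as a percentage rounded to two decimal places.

(1 + π) = (1 + i)/(1 + r) = 1.07200 / 1.00100 = 1.070929
Break-even inflation = 1.070929 − 1 → 7.09%.

7.09%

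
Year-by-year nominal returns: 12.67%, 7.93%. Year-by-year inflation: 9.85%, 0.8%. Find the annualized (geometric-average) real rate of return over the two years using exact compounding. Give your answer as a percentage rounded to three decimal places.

Nominal growth factor = 1.1267 × 1.0793 = 1.21604731
Price-level growth factor = 1.0985 × 1.0080 = 1.10728800
Real growth factor = 1.21604731 / 1.10728800 = 1.09822134
Annualized real rate = 1.09822134^(1/2) − 1 = 4.7961% → 4.796%.

4.796%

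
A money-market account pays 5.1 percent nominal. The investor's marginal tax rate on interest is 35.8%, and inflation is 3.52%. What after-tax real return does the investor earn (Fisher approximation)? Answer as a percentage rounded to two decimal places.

-0.25%

After-tax nominal return = 5.1% × (1 − 0.358) = 3.2742%.
r ≈ 3.2742% − 3.52% → -0.25%.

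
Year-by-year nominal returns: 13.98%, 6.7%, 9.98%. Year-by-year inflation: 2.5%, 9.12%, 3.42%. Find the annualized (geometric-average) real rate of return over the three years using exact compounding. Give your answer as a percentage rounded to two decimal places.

Nominal growth factor = 1.1398 × 1.0670 × 1.0998 = 1.33754003
Price-level growth factor = 1.0250 × 1.0912 × 1.0342 = 1.15673202
Real growth factor = 1.33754003 / 1.15673202 = 1.15630933
Annualized real rate = 1.15630933^(1/3) − 1 = 4.9602% → 4.96%.

4.96%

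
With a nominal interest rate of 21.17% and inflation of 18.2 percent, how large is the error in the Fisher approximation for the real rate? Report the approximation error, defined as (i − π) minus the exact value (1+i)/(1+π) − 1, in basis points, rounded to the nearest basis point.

46 basis points

Approximate: r ≈ 21.170% − 18.200% = 2.9700%
Exact: (1 + 0.2117)/(1 + 0.1820) − 1 = 2.5127%
Error = 2.9700% − 2.5127% = 0.4573% → 46 basis points.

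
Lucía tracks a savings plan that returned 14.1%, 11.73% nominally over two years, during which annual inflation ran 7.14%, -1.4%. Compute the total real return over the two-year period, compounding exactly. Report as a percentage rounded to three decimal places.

Nominal growth factor = 1.1410 × 1.1173 = 1.274839
Price-level growth factor = 1.0714 × 0.9860 = 1.056400
Real growth factor = 1.274839 / 1.056400 = 1.206777
Total real return = 1.206777 − 1 → 20.678%.

20.678%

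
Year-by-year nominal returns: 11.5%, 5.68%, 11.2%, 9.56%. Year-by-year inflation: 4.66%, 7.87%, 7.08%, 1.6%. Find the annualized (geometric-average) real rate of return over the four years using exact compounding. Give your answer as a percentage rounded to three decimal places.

3.977%

Nominal growth factor = 1.1150 × 1.0568 × 1.1120 × 1.0956 = 1.435570360
Price-level growth factor = 1.0466 × 1.0787 × 1.0708 × 1.0160 = 1.228240686
Real growth factor = 1.435570360 / 1.228240686 = 1.168802154
Annualized real rate = 1.168802154^(1/4) − 1 = 3.97651% → 3.977%.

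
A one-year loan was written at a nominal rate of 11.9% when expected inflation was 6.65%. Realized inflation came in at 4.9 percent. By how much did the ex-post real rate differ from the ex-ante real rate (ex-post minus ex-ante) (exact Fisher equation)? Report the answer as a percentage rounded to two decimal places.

1.75%

Ex-ante: (1 + 0.1190)/(1 + 0.0665) − 1 = 4.9226%
Ex-post: (1 + 0.1190)/(1 + 0.0490) − 1 = 6.6730%
Difference (ex-post − ex-ante) = 1.7504% → 1.75%.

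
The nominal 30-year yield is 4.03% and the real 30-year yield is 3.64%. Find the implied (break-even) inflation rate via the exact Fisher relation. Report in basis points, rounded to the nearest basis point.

(1 + π) = (1 + i)/(1 + r) = 1.04030 / 1.03640 = 1.003763
Break-even inflation = 1.003763 − 1 → 38 basis points.

38 basis points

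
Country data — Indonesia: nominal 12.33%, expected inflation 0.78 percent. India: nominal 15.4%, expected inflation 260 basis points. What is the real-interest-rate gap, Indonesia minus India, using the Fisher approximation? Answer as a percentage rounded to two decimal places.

Indonesia: 12.33% − 0.78% = 11.550%
India: 15.4% − 2.6% = 12.800%
Differential = -1.250% → -1.25%.

-1.25%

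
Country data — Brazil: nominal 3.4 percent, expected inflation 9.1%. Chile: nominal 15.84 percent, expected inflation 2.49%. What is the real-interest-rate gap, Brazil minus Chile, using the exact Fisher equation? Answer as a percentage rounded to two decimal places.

Brazil: (1 + 0.0340)/(1 + 0.0910) − 1 = -5.2246%
Chile: (1 + 0.1584)/(1 + 0.0249) − 1 = 13.0257%
Differential = -5.2246% − 13.0257% = -18.2502% → -18.25%.

-18.25%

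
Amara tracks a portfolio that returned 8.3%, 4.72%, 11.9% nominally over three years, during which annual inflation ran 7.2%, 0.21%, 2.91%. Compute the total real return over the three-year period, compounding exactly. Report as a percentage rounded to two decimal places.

14.80%

Compound the nominal returns: 1.0830 × 1.0472 × 1.1190 = 1.269078.
Compound inflation: 1.0720 × 1.0021 × 1.0291 = 1.105512.
Deflate: 1.269078 / 1.105512 = 1.147955.
Total real return = 1.147955 − 1 → 14.80%.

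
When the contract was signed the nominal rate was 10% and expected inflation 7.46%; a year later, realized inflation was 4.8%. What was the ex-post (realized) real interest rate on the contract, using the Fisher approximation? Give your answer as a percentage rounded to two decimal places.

5.20%

Ex-post: 10% − 4.8% = 5.200%
So the realized real rate is 5.20%.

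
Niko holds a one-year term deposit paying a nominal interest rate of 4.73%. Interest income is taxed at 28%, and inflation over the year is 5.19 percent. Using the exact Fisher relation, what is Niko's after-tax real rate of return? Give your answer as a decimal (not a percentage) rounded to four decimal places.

After-tax nominal return = 4.73% × (1 − 0.28) = 3.4056%.
1 + r = 1.034056 / 1.05190 = 0.983036
After-tax real rate = 0.983036 − 1 → -0.0170.

-0.0170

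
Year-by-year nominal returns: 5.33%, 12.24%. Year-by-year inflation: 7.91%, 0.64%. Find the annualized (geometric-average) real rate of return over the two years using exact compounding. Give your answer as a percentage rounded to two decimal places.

Nominal growth factor = 1.0533 × 1.1224 = 1.18222392
Price-level growth factor = 1.0791 × 1.0064 = 1.08600624
Real growth factor = 1.18222392 / 1.08600624 = 1.08859772
Annualized real rate = 1.08859772^(1/2) − 1 = 4.3359% → 4.34%.

4.34%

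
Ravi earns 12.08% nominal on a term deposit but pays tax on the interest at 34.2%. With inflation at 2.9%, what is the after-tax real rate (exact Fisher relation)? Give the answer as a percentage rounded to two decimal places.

After-tax nominal return = 12.08% × (1 − 0.342) = 7.94864%.
1 + r = 1.0794864 / 1.02900 = 1.049064
After-tax real rate = 1.049064 − 1 → 4.91%.

4.91%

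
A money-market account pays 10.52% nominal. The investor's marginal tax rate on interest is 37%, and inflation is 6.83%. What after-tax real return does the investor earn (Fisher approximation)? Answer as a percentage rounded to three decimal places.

-0.202%

After-tax nominal return = 10.52% × (1 − 0.37) = 6.6276%.
r ≈ 6.6276% − 6.83% → -0.202%.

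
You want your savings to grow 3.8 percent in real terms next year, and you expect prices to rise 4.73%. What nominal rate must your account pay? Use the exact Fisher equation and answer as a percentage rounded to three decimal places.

(1 + i) = (1 + r)(1 + π) = 1.03800 × 1.04730 = 1.0870974
i = 1.0870974 − 1, so the required nominal rate is 8.710%.

8.710%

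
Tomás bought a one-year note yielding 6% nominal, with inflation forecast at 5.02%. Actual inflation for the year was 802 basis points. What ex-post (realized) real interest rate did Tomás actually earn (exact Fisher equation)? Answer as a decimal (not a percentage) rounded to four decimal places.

-0.0187

Ex-post: (1 + 0.0600)/(1 + 0.0802) − 1 = -1.8700%
So the realized real rate is -0.0187.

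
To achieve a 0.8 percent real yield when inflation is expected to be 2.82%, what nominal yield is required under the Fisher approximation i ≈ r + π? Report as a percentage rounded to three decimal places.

i ≈ r + π = 0.8% + 2.82% = 3.620%.

3.620%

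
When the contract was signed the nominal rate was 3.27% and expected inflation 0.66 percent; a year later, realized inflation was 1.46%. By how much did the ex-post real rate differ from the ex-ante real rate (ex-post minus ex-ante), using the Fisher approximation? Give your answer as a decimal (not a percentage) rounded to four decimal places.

-0.0080

Ex-ante: 3.27% − 0.66% = 2.610%
Ex-post: 3.27% − 1.46% = 1.810%
Difference (ex-post − ex-ante) = -0.8000% → -0.0080.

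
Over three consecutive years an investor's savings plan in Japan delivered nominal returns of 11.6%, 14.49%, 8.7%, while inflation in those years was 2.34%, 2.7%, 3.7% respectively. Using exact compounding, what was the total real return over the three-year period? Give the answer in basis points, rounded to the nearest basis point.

2743 basis points

Compound the nominal returns: 1.1160 × 1.1449 × 1.0870 = 1.388869.
Compound inflation: 1.0234 × 1.0270 × 1.0370 = 1.089920.
Deflate: 1.388869 / 1.089920 = 1.274285.
Total real return = 1.274285 − 1 → 2743 basis points.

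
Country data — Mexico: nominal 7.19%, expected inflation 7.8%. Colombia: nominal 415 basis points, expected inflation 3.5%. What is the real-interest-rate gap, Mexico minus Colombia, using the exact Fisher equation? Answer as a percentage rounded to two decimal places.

Mexico: (1 + 0.0719)/(1 + 0.0780) − 1 = -0.5659%
Colombia: (1 + 0.0415)/(1 + 0.0350) − 1 = 0.6280%
Differential = -0.5659% − 0.6280% = -1.1939% → -1.19%.

-1.19%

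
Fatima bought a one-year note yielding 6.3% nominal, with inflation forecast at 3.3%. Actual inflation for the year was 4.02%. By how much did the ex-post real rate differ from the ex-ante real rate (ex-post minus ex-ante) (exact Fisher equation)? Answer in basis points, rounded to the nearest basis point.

-71 basis points

Ex-ante: (1 + 0.0630)/(1 + 0.0330) − 1 = 2.9042%
Ex-post: (1 + 0.0630)/(1 + 0.0402) − 1 = 2.1919%
Difference (ex-post − ex-ante) = -0.7123% → -71 basis points.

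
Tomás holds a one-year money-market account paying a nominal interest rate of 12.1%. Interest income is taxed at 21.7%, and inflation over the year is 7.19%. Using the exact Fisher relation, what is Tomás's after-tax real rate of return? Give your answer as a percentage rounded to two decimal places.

2.13%

After-tax nominal return = 12.1% × (1 − 0.217) = 9.4743%.
1 + r = 1.094743 / 1.07190 = 1.021311
After-tax real rate = 1.021311 − 1 → 2.13%.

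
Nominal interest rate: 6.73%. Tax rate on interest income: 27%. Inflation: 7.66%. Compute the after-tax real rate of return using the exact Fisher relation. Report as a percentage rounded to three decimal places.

After-tax nominal return = 6.73% × (1 − 0.27) = 4.9129%.
1 + r = 1.049129 / 1.07660 = 0.974484
After-tax real rate = 0.974484 − 1 → -2.552%.

-2.552%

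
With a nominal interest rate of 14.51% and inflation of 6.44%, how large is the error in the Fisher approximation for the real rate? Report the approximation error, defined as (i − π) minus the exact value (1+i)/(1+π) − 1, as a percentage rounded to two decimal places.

0.49%

Approximate: r ≈ 14.510% − 6.440% = 8.0700%
Exact: (1 + 0.1451)/(1 + 0.0644) − 1 = 7.5817%
Error = 8.0700% − 7.5817% = 0.4883% → 0.49%.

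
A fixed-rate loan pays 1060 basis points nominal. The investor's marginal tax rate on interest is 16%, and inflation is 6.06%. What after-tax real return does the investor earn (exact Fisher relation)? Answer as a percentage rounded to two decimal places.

2.68%

After-tax nominal return = 10.6% × (1 − 0.16) = 8.9040%.
1 + r = 1.08904 / 1.06060 = 1.026815
After-tax real rate = 1.026815 − 1 → 2.68%.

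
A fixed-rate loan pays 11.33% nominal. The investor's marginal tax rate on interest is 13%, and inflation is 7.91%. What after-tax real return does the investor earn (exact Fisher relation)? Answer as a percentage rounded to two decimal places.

After-tax nominal return = 11.33% × (1 − 0.13) = 9.8571%.
1 + r = 1.098571 / 1.07910 = 1.018044
After-tax real rate = 1.018044 − 1 → 1.80%.

1.80%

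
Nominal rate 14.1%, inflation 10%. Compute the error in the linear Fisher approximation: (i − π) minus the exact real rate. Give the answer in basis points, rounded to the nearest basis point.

Approximate: r ≈ 14.100% − 10.000% = 4.1000%
Exact: (1 + 0.1410)/(1 + 0.1000) − 1 = 3.7273%
Error = 4.1000% − 3.7273% = 0.3727% → 37 basis points.

37 basis points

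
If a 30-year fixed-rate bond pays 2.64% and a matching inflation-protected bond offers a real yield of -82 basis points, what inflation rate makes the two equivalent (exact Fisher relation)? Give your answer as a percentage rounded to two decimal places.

(1 + π) = (1 + i)/(1 + r) = 1.02640 / 0.99180 = 1.034886
Break-even inflation = 1.034886 − 1 → 3.49%.

3.49%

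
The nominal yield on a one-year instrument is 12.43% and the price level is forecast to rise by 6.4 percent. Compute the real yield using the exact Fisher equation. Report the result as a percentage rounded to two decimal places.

By the Fisher equation, 1 + r = (1 + i)/(1 + π).
1 + r = 1.12430 / 1.06400 = 1.056673
r = 1.056673 − 1 = 5.6673%, i.e. 5.67%.

5.67%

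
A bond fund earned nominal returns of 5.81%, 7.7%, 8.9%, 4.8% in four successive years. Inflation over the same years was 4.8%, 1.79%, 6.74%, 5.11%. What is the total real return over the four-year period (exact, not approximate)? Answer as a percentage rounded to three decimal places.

8.666%

Compound the nominal returns: 1.0581 × 1.0770 × 1.0890 × 1.0480 = 1.300564.
Compound inflation: 1.0480 × 1.0179 × 1.0674 × 1.0511 = 1.196844.
Deflate: 1.300564 / 1.196844 = 1.086661.
Total real return = 1.086661 − 1 → 8.666%.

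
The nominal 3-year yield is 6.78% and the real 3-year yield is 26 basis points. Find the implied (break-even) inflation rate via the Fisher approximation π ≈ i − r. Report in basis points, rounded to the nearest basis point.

652 basis points

π ≈ i − r = 6.78% − 0.26% → 652 basis points.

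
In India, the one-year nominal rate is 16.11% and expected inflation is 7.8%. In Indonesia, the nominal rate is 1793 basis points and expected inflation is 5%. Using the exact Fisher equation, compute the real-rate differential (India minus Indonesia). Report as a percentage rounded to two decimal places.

India: (1 + 0.1611)/(1 + 0.0780) − 1 = 7.7087%
Indonesia: (1 + 0.1793)/(1 + 0.0500) − 1 = 12.3143%
Differential = 7.7087% − 12.3143% = -4.6056% → -4.61%.

-4.61%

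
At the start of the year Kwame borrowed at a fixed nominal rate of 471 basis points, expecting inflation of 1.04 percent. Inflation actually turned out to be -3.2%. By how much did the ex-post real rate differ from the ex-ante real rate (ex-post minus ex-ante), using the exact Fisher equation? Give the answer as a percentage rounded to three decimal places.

Ex-ante: (1 + 0.0471)/(1 + 0.0104) − 1 = 3.6322%
Ex-post: (1 + 0.0471)/(1 − 0.0320) − 1 = 8.1715%
Difference (ex-post − ex-ante) = 4.5393% → 4.539%.

4.539%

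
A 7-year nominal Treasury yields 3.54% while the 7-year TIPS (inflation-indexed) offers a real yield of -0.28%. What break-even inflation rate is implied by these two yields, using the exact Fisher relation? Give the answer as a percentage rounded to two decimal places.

(1 + π) = (1 + i)/(1 + r) = 1.03540 / 0.99720 = 1.038307
Break-even inflation = 1.038307 − 1 → 3.83%.

3.83%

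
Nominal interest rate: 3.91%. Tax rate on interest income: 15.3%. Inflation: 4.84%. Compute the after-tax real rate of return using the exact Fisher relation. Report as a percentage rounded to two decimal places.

-1.46%

After-tax nominal return = 3.91% × (1 − 0.153) = 3.31177%.
1 + r = 1.0331177 / 1.04840 = 0.985423
After-tax real rate = 0.985423 − 1 → -1.46%.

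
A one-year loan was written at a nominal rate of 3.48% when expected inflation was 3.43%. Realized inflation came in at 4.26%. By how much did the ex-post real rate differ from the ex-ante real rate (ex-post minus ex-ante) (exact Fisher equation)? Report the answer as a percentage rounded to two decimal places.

-0.80%

Ex-ante: (1 + 0.0348)/(1 + 0.0343) − 1 = 0.0483%
Ex-post: (1 + 0.0348)/(1 + 0.0426) − 1 = -0.7481%
Difference (ex-post − ex-ante) = -0.7965% → -0.80%.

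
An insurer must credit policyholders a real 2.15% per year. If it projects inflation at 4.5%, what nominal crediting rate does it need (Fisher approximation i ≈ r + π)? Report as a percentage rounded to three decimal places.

i ≈ r + π = 2.15% + 4.5% = 6.650%.

6.650%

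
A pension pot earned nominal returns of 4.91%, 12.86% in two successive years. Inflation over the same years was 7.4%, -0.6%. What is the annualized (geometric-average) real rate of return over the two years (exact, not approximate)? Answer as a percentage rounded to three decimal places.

5.313%

Compound the nominal returns: 1.0491 × 1.1286 = 1.18401426.
Compound inflation: 1.0740 × 0.9940 = 1.06755600.
Deflate: 1.18401426 / 1.06755600 = 1.10908867.
Annualized real rate = 1.10908867^(1/2) − 1 = 5.3133% → 5.313%.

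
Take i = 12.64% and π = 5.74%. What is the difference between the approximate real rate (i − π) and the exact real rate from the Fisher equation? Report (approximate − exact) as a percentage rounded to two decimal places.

Approximate: r ≈ 12.640% − 5.740% = 6.9000%
Exact: (1 + 0.1264)/(1 + 0.0574) − 1 = 6.5254%
Error = 6.9000% − 6.5254% = 0.3746% → 0.37%.

0.37%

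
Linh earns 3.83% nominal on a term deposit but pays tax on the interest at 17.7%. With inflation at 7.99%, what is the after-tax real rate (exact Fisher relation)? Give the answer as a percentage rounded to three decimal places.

After-tax nominal return = 3.83% × (1 − 0.177) = 3.15209%.
1 + r = 1.0315209 / 1.07990 = 0.955200
After-tax real rate = 0.955200 − 1 → -4.480%.

-4.480%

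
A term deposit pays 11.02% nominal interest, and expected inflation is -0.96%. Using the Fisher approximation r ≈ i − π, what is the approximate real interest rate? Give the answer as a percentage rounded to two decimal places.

11.98%

r ≈ i − π = 11.02% − (-0.96%) = 11.98%.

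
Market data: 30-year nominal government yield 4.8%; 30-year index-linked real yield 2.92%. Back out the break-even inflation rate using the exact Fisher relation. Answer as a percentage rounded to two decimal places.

1.83%

(1 + π) = (1 + i)/(1 + r) = 1.04800 / 1.02920 = 1.018267
Break-even inflation = 1.018267 − 1 → 1.83%.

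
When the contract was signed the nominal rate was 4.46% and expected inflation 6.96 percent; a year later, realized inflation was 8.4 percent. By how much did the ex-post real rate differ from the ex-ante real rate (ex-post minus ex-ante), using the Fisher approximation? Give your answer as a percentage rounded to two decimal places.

-1.44%

Ex-ante: 4.46% − 6.96% = -2.500%
Ex-post: 4.46% − 8.4% = -3.940%
Difference (ex-post − ex-ante) = -1.4400% → -1.44%.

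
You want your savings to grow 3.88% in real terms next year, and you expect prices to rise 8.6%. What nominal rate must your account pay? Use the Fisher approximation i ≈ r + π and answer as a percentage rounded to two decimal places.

12.48%

i ≈ r + π = 3.88% + 8.6% = 12.48%.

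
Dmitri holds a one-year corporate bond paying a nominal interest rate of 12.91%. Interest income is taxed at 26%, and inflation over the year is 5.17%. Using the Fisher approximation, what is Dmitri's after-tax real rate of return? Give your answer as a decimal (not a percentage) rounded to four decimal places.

After-tax nominal return = 12.91% × (1 − 0.26) = 9.5534%.
r ≈ 9.5534% − 5.17% → 0.0438.

0.0438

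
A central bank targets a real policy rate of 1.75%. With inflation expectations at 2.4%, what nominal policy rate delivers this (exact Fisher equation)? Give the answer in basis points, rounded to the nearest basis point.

(1 + i) = (1 + r)(1 + π) = 1.01750 × 1.02400 = 1.04192
i = 1.04192 − 1, so the required nominal rate is 419 basis points.

419 basis points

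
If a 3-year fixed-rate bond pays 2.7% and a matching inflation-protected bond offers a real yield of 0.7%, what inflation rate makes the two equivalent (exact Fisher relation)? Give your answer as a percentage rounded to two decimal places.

(1 + π) = (1 + i)/(1 + r) = 1.02700 / 1.00700 = 1.019861
Break-even inflation = 1.019861 − 1 → 1.99%.

1.99%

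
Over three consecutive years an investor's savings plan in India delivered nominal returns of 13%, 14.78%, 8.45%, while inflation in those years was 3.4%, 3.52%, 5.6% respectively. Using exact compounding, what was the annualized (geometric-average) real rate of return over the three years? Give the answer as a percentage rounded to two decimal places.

Nominal growth factor = 1.1300 × 1.1478 × 1.0845 = 1.40661168
Price-level growth factor = 1.0340 × 1.0352 × 1.0560 = 1.13033902
Real growth factor = 1.40661168 / 1.13033902 = 1.24441575
Annualized real rate = 1.24441575^(1/3) − 1 = 7.5611% → 7.56%.

7.56%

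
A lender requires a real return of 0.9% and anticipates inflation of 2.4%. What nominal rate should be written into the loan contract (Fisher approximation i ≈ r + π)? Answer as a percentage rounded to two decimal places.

3.30%

i ≈ r + π = 0.9% + 2.4% = 3.30%.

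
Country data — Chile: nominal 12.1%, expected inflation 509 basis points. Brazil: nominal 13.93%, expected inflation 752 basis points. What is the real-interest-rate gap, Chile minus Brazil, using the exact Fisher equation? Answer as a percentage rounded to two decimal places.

Chile: (1 + 0.1210)/(1 + 0.0509) − 1 = 6.6705%
Brazil: (1 + 0.1393)/(1 + 0.0752) − 1 = 5.9617%
Differential = 6.6705% − 5.9617% = 0.7088% → 0.71%.

0.71%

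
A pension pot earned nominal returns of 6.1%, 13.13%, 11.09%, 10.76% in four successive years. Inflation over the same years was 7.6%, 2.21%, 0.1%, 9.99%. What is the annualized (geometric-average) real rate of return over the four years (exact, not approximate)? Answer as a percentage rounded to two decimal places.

Nominal growth factor = 1.0610 × 1.1313 × 1.1109 × 1.1076 = 1.47689998
Price-level growth factor = 1.0760 × 1.0221 × 1.0010 × 1.0999 = 1.21085723
Real growth factor = 1.47689998 / 1.21085723 = 1.21971438
Annualized real rate = 1.21971438^(1/4) − 1 = 5.0908% → 5.09%.

5.09%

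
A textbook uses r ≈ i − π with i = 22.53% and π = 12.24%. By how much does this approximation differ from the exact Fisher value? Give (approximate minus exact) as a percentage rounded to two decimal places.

Approximate: r ≈ 22.530% − 12.240% = 10.2900%
Exact: (1 + 0.2253)/(1 + 0.1224) − 1 = 9.1679%
Error = 10.2900% − 9.1679% = 1.1221% → 1.12%.

1.12%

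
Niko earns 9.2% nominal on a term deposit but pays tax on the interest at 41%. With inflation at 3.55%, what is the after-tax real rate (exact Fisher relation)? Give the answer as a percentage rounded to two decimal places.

After-tax nominal return = 9.2% × (1 − 0.41) = 5.4280%.
1 + r = 1.05428 / 1.03550 = 1.018136
After-tax real rate = 1.018136 − 1 → 1.81%.

1.81%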